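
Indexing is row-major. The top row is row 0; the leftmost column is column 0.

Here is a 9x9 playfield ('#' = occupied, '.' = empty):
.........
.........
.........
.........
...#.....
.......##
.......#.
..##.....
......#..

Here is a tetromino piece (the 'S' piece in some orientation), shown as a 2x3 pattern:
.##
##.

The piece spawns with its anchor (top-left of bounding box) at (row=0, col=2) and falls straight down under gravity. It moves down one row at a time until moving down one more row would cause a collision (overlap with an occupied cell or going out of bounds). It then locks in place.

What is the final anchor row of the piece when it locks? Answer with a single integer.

Spawn at (row=0, col=2). Try each row:
  row 0: fits
  row 1: fits
  row 2: fits
  row 3: blocked -> lock at row 2

Answer: 2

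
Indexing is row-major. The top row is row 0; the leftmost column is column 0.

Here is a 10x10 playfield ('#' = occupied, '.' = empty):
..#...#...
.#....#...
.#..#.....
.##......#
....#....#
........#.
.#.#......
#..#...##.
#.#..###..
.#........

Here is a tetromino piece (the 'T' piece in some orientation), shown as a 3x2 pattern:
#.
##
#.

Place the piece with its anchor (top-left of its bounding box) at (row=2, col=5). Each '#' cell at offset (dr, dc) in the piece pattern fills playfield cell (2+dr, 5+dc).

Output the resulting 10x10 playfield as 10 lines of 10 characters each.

Fill (2+0,5+0) = (2,5)
Fill (2+1,5+0) = (3,5)
Fill (2+1,5+1) = (3,6)
Fill (2+2,5+0) = (4,5)

Answer: ..#...#...
.#....#...
.#..##....
.##..##..#
....##...#
........#.
.#.#......
#..#...##.
#.#..###..
.#........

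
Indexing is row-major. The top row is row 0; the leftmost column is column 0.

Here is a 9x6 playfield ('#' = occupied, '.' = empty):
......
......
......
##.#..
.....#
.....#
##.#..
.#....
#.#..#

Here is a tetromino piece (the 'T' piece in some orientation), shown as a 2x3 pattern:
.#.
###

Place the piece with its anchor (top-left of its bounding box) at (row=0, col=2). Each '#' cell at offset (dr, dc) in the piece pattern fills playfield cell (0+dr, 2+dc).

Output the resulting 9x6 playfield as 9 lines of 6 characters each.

Answer: ...#..
..###.
......
##.#..
.....#
.....#
##.#..
.#....
#.#..#

Derivation:
Fill (0+0,2+1) = (0,3)
Fill (0+1,2+0) = (1,2)
Fill (0+1,2+1) = (1,3)
Fill (0+1,2+2) = (1,4)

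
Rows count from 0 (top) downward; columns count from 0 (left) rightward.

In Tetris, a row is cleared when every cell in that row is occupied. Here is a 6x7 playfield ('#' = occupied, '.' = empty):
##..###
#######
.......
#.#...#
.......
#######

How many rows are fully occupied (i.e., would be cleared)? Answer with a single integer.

Check each row:
  row 0: 2 empty cells -> not full
  row 1: 0 empty cells -> FULL (clear)
  row 2: 7 empty cells -> not full
  row 3: 4 empty cells -> not full
  row 4: 7 empty cells -> not full
  row 5: 0 empty cells -> FULL (clear)
Total rows cleared: 2

Answer: 2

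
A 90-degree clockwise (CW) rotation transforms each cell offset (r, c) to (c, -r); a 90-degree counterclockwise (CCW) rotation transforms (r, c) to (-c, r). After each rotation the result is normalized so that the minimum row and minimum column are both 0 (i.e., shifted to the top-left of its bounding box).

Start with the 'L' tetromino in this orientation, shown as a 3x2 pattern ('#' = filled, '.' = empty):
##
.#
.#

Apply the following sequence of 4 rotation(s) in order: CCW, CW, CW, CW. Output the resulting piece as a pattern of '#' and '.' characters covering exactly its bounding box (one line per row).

Start:
##
.#
.#
After rotation 1 (CCW):
###
#..
After rotation 2 (CW):
##
.#
.#
After rotation 3 (CW):
..#
###
After rotation 4 (CW):
#.
#.
##

Answer: #.
#.
##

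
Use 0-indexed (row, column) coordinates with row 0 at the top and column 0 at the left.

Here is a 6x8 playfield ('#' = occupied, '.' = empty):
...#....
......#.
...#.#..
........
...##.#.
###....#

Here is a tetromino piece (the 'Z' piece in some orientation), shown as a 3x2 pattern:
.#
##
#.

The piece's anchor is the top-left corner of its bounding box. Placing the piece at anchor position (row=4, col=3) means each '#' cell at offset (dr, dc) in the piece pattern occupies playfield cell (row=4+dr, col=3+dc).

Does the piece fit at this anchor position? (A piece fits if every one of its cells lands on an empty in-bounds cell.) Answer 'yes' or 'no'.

Answer: no

Derivation:
Check each piece cell at anchor (4, 3):
  offset (0,1) -> (4,4): occupied ('#') -> FAIL
  offset (1,0) -> (5,3): empty -> OK
  offset (1,1) -> (5,4): empty -> OK
  offset (2,0) -> (6,3): out of bounds -> FAIL
All cells valid: no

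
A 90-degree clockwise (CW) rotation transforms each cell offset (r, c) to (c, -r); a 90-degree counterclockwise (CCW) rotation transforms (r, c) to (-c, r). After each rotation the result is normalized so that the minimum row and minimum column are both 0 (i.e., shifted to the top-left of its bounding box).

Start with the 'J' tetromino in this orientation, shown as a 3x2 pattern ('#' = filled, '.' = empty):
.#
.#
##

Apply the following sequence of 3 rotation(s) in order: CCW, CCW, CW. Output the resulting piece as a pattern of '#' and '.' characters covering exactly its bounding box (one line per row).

Answer: ###
..#

Derivation:
Start:
.#
.#
##
After rotation 1 (CCW):
###
..#
After rotation 2 (CCW):
##
#.
#.
After rotation 3 (CW):
###
..#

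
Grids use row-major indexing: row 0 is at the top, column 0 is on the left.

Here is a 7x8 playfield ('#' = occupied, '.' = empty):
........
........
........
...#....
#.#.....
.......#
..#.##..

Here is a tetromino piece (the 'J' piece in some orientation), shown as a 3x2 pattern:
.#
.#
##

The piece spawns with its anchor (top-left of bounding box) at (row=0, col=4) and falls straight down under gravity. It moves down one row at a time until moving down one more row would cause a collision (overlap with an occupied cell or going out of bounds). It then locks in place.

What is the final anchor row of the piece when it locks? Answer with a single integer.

Answer: 3

Derivation:
Spawn at (row=0, col=4). Try each row:
  row 0: fits
  row 1: fits
  row 2: fits
  row 3: fits
  row 4: blocked -> lock at row 3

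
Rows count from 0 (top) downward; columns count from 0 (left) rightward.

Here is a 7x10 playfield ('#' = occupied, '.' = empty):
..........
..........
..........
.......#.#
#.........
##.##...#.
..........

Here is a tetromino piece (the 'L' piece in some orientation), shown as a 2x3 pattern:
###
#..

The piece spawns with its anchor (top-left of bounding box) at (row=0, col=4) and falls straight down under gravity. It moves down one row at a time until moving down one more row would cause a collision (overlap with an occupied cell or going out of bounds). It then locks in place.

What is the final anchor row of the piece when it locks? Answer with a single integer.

Answer: 3

Derivation:
Spawn at (row=0, col=4). Try each row:
  row 0: fits
  row 1: fits
  row 2: fits
  row 3: fits
  row 4: blocked -> lock at row 3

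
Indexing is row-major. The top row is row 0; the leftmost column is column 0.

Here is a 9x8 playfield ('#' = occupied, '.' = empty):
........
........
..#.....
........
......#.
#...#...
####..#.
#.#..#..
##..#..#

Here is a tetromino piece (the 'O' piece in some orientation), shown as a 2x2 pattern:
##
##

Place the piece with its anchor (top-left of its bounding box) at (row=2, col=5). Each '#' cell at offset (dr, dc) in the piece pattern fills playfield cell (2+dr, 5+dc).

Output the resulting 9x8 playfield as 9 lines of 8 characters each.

Fill (2+0,5+0) = (2,5)
Fill (2+0,5+1) = (2,6)
Fill (2+1,5+0) = (3,5)
Fill (2+1,5+1) = (3,6)

Answer: ........
........
..#..##.
.....##.
......#.
#...#...
####..#.
#.#..#..
##..#..#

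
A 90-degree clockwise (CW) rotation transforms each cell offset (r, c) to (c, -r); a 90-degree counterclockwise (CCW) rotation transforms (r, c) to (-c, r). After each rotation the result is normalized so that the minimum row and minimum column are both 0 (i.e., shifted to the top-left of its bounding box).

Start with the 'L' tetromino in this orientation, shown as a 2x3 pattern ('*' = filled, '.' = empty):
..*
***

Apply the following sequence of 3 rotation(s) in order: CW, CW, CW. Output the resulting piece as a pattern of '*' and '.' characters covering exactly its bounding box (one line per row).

Answer: **
.*
.*

Derivation:
Start:
..*
***
After rotation 1 (CW):
*.
*.
**
After rotation 2 (CW):
***
*..
After rotation 3 (CW):
**
.*
.*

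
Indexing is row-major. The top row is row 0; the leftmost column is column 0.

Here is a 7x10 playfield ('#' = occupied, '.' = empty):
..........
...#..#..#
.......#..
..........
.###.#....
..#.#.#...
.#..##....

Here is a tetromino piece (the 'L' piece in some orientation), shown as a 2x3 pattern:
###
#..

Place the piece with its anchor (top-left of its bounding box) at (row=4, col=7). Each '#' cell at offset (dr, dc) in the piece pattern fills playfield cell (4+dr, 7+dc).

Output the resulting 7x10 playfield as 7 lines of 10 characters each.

Fill (4+0,7+0) = (4,7)
Fill (4+0,7+1) = (4,8)
Fill (4+0,7+2) = (4,9)
Fill (4+1,7+0) = (5,7)

Answer: ..........
...#..#..#
.......#..
..........
.###.#.###
..#.#.##..
.#..##....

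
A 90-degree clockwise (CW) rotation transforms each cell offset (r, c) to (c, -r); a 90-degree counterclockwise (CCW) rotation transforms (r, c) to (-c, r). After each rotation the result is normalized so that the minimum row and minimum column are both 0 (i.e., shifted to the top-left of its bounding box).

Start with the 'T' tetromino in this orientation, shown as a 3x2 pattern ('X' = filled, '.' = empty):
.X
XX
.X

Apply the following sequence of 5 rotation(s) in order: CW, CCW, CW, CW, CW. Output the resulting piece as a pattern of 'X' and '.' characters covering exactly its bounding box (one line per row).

Answer: XXX
.X.

Derivation:
Start:
.X
XX
.X
After rotation 1 (CW):
.X.
XXX
After rotation 2 (CCW):
.X
XX
.X
After rotation 3 (CW):
.X.
XXX
After rotation 4 (CW):
X.
XX
X.
After rotation 5 (CW):
XXX
.X.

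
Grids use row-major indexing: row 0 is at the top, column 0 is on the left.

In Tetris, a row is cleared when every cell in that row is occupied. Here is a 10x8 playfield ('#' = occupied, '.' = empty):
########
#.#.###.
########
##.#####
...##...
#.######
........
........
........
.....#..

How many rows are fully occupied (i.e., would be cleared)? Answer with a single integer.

Check each row:
  row 0: 0 empty cells -> FULL (clear)
  row 1: 3 empty cells -> not full
  row 2: 0 empty cells -> FULL (clear)
  row 3: 1 empty cell -> not full
  row 4: 6 empty cells -> not full
  row 5: 1 empty cell -> not full
  row 6: 8 empty cells -> not full
  row 7: 8 empty cells -> not full
  row 8: 8 empty cells -> not full
  row 9: 7 empty cells -> not full
Total rows cleared: 2

Answer: 2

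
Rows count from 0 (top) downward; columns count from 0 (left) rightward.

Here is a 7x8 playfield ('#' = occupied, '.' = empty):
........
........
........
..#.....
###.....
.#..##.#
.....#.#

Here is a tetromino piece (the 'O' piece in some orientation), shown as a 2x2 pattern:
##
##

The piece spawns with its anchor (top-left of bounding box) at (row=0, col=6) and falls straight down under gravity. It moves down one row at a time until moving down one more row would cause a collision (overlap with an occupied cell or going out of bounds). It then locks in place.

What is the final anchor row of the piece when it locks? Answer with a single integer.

Answer: 3

Derivation:
Spawn at (row=0, col=6). Try each row:
  row 0: fits
  row 1: fits
  row 2: fits
  row 3: fits
  row 4: blocked -> lock at row 3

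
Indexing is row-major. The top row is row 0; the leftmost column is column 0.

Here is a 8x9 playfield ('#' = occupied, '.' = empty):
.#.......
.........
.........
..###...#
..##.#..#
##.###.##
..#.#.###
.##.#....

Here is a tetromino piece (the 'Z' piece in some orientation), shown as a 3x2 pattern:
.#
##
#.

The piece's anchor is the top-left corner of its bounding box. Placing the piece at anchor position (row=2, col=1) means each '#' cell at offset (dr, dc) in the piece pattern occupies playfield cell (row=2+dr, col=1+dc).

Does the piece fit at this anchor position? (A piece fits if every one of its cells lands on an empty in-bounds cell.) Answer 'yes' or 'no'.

Answer: no

Derivation:
Check each piece cell at anchor (2, 1):
  offset (0,1) -> (2,2): empty -> OK
  offset (1,0) -> (3,1): empty -> OK
  offset (1,1) -> (3,2): occupied ('#') -> FAIL
  offset (2,0) -> (4,1): empty -> OK
All cells valid: no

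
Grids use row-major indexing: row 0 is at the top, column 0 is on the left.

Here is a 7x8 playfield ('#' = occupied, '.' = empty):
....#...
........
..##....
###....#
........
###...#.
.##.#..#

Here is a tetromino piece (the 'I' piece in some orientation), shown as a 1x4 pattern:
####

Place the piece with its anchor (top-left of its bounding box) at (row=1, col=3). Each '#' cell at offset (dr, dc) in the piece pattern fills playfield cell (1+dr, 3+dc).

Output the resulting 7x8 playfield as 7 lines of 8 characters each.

Fill (1+0,3+0) = (1,3)
Fill (1+0,3+1) = (1,4)
Fill (1+0,3+2) = (1,5)
Fill (1+0,3+3) = (1,6)

Answer: ....#...
...####.
..##....
###....#
........
###...#.
.##.#..#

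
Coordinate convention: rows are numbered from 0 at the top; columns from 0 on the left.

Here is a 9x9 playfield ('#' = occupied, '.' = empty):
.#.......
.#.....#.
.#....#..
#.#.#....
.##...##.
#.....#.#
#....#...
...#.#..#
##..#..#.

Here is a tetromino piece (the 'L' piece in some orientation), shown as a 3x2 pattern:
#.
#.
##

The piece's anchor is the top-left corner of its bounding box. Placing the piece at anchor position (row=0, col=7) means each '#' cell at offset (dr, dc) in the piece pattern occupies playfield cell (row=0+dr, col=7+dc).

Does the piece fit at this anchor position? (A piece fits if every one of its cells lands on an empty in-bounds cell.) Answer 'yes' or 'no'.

Answer: no

Derivation:
Check each piece cell at anchor (0, 7):
  offset (0,0) -> (0,7): empty -> OK
  offset (1,0) -> (1,7): occupied ('#') -> FAIL
  offset (2,0) -> (2,7): empty -> OK
  offset (2,1) -> (2,8): empty -> OK
All cells valid: no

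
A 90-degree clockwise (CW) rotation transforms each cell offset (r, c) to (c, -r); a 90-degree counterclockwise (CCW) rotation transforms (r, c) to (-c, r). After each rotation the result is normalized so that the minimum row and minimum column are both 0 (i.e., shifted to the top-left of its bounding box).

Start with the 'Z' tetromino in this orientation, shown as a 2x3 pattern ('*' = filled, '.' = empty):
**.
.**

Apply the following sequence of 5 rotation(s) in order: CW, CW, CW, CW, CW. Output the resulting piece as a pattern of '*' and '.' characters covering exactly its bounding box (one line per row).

Start:
**.
.**
After rotation 1 (CW):
.*
**
*.
After rotation 2 (CW):
**.
.**
After rotation 3 (CW):
.*
**
*.
After rotation 4 (CW):
**.
.**
After rotation 5 (CW):
.*
**
*.

Answer: .*
**
*.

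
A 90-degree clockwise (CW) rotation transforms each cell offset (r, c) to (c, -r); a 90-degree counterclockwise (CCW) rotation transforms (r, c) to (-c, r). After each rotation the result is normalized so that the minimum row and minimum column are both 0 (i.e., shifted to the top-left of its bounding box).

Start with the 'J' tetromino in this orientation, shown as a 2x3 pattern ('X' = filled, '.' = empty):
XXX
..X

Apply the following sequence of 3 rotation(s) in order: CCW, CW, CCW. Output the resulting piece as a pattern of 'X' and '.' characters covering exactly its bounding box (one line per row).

Start:
XXX
..X
After rotation 1 (CCW):
XX
X.
X.
After rotation 2 (CW):
XXX
..X
After rotation 3 (CCW):
XX
X.
X.

Answer: XX
X.
X.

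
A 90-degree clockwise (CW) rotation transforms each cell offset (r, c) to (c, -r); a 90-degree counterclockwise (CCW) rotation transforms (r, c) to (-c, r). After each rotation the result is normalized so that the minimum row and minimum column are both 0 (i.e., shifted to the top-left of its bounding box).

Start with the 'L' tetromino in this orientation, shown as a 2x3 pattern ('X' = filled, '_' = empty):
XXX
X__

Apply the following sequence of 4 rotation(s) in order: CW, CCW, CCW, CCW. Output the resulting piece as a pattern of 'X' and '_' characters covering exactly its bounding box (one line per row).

Answer: __X
XXX

Derivation:
Start:
XXX
X__
After rotation 1 (CW):
XX
_X
_X
After rotation 2 (CCW):
XXX
X__
After rotation 3 (CCW):
X_
X_
XX
After rotation 4 (CCW):
__X
XXX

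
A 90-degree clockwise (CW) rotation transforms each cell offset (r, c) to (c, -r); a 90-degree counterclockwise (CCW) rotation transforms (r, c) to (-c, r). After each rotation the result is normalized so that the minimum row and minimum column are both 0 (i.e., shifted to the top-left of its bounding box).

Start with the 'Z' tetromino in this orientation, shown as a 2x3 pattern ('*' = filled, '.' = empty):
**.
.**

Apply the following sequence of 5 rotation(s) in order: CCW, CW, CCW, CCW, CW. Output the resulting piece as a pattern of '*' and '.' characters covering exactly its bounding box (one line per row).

Start:
**.
.**
After rotation 1 (CCW):
.*
**
*.
After rotation 2 (CW):
**.
.**
After rotation 3 (CCW):
.*
**
*.
After rotation 4 (CCW):
**.
.**
After rotation 5 (CW):
.*
**
*.

Answer: .*
**
*.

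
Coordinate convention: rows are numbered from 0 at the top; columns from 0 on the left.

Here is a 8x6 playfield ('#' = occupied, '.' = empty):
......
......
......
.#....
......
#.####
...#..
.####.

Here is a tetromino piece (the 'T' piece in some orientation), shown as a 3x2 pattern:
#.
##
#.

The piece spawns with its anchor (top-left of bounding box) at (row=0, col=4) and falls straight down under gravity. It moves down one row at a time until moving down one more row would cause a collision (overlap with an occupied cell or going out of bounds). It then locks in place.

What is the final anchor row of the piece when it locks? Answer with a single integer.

Spawn at (row=0, col=4). Try each row:
  row 0: fits
  row 1: fits
  row 2: fits
  row 3: blocked -> lock at row 2

Answer: 2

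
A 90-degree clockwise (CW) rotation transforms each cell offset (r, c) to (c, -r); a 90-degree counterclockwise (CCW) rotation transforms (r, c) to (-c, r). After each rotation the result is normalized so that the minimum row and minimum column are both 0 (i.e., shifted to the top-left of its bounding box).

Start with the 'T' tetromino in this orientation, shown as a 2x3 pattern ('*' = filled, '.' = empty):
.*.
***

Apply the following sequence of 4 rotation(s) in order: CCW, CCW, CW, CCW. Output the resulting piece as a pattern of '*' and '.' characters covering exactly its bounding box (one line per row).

Start:
.*.
***
After rotation 1 (CCW):
.*
**
.*
After rotation 2 (CCW):
***
.*.
After rotation 3 (CW):
.*
**
.*
After rotation 4 (CCW):
***
.*.

Answer: ***
.*.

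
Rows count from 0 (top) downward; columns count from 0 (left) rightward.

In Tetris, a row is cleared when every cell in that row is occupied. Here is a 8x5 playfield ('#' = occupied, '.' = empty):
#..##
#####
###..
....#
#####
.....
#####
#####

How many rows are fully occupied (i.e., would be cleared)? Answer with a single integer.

Answer: 4

Derivation:
Check each row:
  row 0: 2 empty cells -> not full
  row 1: 0 empty cells -> FULL (clear)
  row 2: 2 empty cells -> not full
  row 3: 4 empty cells -> not full
  row 4: 0 empty cells -> FULL (clear)
  row 5: 5 empty cells -> not full
  row 6: 0 empty cells -> FULL (clear)
  row 7: 0 empty cells -> FULL (clear)
Total rows cleared: 4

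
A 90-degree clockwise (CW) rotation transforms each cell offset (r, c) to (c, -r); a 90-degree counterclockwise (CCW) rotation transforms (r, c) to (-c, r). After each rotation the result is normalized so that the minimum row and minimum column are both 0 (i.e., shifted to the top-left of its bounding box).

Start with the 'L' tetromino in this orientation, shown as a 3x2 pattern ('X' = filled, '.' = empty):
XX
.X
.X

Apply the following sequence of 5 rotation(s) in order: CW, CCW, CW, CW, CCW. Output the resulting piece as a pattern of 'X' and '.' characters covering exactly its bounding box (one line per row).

Answer: ..X
XXX

Derivation:
Start:
XX
.X
.X
After rotation 1 (CW):
..X
XXX
After rotation 2 (CCW):
XX
.X
.X
After rotation 3 (CW):
..X
XXX
After rotation 4 (CW):
X.
X.
XX
After rotation 5 (CCW):
..X
XXX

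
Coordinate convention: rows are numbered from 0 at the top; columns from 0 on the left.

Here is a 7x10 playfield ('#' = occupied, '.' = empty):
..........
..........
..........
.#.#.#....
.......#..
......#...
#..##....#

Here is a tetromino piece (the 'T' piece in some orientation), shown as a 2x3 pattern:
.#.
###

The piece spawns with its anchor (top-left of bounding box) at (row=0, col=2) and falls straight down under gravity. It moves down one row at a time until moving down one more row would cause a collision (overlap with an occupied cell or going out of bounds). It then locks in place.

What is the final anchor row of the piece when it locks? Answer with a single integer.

Spawn at (row=0, col=2). Try each row:
  row 0: fits
  row 1: fits
  row 2: blocked -> lock at row 1

Answer: 1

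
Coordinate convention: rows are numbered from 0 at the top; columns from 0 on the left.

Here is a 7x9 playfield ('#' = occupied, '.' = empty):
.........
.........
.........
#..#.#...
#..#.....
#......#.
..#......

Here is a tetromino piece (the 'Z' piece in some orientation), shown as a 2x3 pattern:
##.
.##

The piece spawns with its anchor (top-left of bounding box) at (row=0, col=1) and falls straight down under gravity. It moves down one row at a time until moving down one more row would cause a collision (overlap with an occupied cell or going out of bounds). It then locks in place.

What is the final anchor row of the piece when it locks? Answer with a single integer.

Spawn at (row=0, col=1). Try each row:
  row 0: fits
  row 1: fits
  row 2: blocked -> lock at row 1

Answer: 1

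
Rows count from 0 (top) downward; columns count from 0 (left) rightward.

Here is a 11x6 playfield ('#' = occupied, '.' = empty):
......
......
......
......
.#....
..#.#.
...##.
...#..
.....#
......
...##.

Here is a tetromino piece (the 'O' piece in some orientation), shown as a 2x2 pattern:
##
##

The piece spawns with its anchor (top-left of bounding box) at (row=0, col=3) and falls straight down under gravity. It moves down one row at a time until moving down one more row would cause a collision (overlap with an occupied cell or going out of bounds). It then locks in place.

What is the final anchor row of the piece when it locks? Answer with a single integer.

Spawn at (row=0, col=3). Try each row:
  row 0: fits
  row 1: fits
  row 2: fits
  row 3: fits
  row 4: blocked -> lock at row 3

Answer: 3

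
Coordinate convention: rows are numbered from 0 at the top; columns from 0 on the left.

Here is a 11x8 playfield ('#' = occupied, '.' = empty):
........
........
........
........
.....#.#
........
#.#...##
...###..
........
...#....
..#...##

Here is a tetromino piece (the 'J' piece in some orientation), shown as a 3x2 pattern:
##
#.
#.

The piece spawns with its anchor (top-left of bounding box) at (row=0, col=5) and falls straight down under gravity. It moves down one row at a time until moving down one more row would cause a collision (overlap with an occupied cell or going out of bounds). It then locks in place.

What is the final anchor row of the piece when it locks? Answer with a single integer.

Spawn at (row=0, col=5). Try each row:
  row 0: fits
  row 1: fits
  row 2: blocked -> lock at row 1

Answer: 1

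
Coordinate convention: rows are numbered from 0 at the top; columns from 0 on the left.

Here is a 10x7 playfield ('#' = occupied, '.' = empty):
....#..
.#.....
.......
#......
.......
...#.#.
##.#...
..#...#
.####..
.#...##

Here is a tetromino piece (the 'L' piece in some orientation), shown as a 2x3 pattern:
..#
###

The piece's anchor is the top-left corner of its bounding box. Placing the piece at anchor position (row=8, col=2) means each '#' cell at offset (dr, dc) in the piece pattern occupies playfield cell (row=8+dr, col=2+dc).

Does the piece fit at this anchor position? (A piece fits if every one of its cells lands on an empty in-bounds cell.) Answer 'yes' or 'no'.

Answer: no

Derivation:
Check each piece cell at anchor (8, 2):
  offset (0,2) -> (8,4): occupied ('#') -> FAIL
  offset (1,0) -> (9,2): empty -> OK
  offset (1,1) -> (9,3): empty -> OK
  offset (1,2) -> (9,4): empty -> OK
All cells valid: no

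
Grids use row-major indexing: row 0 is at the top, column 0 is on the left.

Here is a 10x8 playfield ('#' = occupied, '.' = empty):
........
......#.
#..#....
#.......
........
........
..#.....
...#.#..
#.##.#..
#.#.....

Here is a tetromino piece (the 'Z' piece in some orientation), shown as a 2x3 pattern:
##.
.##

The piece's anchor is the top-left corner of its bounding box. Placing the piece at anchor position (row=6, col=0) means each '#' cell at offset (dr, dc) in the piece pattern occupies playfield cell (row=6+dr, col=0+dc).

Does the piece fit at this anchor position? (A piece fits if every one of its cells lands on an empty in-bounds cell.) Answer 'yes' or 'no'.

Answer: yes

Derivation:
Check each piece cell at anchor (6, 0):
  offset (0,0) -> (6,0): empty -> OK
  offset (0,1) -> (6,1): empty -> OK
  offset (1,1) -> (7,1): empty -> OK
  offset (1,2) -> (7,2): empty -> OK
All cells valid: yes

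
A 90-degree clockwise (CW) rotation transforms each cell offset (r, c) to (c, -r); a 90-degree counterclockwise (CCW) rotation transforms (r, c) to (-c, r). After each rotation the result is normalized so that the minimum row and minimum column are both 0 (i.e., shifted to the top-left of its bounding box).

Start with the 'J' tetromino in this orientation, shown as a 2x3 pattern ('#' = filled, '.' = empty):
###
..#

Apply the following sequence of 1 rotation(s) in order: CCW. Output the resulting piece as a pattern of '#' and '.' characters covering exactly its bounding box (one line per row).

Answer: ##
#.
#.

Derivation:
Start:
###
..#
After rotation 1 (CCW):
##
#.
#.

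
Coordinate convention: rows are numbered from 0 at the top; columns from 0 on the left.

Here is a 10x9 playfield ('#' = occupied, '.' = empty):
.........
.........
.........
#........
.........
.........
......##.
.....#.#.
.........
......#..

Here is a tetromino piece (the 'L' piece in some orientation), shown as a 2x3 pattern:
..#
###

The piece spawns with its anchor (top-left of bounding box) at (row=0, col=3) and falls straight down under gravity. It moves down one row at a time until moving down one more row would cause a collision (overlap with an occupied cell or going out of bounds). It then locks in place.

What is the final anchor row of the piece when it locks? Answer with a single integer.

Spawn at (row=0, col=3). Try each row:
  row 0: fits
  row 1: fits
  row 2: fits
  row 3: fits
  row 4: fits
  row 5: fits
  row 6: blocked -> lock at row 5

Answer: 5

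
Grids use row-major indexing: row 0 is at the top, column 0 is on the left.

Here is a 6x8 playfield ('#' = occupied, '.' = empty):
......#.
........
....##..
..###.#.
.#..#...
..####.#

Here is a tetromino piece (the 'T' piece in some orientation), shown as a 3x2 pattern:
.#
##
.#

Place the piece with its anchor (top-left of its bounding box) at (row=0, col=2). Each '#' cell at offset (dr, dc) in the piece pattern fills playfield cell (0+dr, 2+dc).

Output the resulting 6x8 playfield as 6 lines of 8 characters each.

Fill (0+0,2+1) = (0,3)
Fill (0+1,2+0) = (1,2)
Fill (0+1,2+1) = (1,3)
Fill (0+2,2+1) = (2,3)

Answer: ...#..#.
..##....
...###..
..###.#.
.#..#...
..####.#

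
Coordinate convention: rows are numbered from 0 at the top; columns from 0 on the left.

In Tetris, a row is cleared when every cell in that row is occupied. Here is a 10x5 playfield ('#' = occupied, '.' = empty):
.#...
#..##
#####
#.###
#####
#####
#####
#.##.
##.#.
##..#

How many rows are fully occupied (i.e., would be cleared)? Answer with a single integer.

Check each row:
  row 0: 4 empty cells -> not full
  row 1: 2 empty cells -> not full
  row 2: 0 empty cells -> FULL (clear)
  row 3: 1 empty cell -> not full
  row 4: 0 empty cells -> FULL (clear)
  row 5: 0 empty cells -> FULL (clear)
  row 6: 0 empty cells -> FULL (clear)
  row 7: 2 empty cells -> not full
  row 8: 2 empty cells -> not full
  row 9: 2 empty cells -> not full
Total rows cleared: 4

Answer: 4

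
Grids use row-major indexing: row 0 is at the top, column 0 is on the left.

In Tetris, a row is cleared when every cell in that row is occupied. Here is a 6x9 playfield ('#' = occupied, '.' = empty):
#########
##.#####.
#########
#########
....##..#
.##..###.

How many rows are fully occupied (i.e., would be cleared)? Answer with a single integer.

Check each row:
  row 0: 0 empty cells -> FULL (clear)
  row 1: 2 empty cells -> not full
  row 2: 0 empty cells -> FULL (clear)
  row 3: 0 empty cells -> FULL (clear)
  row 4: 6 empty cells -> not full
  row 5: 4 empty cells -> not full
Total rows cleared: 3

Answer: 3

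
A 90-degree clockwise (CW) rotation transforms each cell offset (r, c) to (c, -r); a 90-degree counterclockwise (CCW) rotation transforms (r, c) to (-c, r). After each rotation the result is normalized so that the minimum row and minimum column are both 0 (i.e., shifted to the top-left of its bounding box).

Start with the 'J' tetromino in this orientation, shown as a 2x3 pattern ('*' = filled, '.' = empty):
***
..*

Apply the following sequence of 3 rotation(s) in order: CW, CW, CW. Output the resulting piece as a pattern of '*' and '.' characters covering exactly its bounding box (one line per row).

Answer: **
*.
*.

Derivation:
Start:
***
..*
After rotation 1 (CW):
.*
.*
**
After rotation 2 (CW):
*..
***
After rotation 3 (CW):
**
*.
*.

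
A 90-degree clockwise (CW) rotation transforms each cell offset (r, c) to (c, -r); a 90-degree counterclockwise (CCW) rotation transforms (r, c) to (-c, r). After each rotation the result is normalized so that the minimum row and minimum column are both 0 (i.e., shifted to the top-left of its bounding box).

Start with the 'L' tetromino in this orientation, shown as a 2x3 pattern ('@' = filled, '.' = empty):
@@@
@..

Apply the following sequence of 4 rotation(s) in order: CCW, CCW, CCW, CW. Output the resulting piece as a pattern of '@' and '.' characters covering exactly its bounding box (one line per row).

Start:
@@@
@..
After rotation 1 (CCW):
@.
@.
@@
After rotation 2 (CCW):
..@
@@@
After rotation 3 (CCW):
@@
.@
.@
After rotation 4 (CW):
..@
@@@

Answer: ..@
@@@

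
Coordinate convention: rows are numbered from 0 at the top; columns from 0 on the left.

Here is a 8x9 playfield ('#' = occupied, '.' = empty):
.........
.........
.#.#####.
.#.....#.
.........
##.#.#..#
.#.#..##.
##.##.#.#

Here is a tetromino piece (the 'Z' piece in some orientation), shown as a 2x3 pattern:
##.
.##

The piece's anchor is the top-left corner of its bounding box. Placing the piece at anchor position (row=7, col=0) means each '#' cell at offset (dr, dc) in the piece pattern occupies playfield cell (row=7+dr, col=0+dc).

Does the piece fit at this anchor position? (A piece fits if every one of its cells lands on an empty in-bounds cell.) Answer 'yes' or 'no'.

Check each piece cell at anchor (7, 0):
  offset (0,0) -> (7,0): occupied ('#') -> FAIL
  offset (0,1) -> (7,1): occupied ('#') -> FAIL
  offset (1,1) -> (8,1): out of bounds -> FAIL
  offset (1,2) -> (8,2): out of bounds -> FAIL
All cells valid: no

Answer: no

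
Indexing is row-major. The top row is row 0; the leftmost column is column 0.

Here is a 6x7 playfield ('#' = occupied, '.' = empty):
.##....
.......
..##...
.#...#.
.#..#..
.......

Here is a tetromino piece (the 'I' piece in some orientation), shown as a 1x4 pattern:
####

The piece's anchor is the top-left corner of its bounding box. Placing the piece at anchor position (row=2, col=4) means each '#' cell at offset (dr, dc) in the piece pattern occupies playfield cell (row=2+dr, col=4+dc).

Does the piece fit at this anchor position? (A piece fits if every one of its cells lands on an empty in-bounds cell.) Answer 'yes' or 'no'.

Check each piece cell at anchor (2, 4):
  offset (0,0) -> (2,4): empty -> OK
  offset (0,1) -> (2,5): empty -> OK
  offset (0,2) -> (2,6): empty -> OK
  offset (0,3) -> (2,7): out of bounds -> FAIL
All cells valid: no

Answer: no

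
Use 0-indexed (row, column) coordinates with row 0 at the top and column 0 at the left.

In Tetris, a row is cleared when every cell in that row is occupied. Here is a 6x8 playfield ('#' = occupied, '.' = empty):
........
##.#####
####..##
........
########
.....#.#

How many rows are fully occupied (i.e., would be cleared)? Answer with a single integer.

Answer: 1

Derivation:
Check each row:
  row 0: 8 empty cells -> not full
  row 1: 1 empty cell -> not full
  row 2: 2 empty cells -> not full
  row 3: 8 empty cells -> not full
  row 4: 0 empty cells -> FULL (clear)
  row 5: 6 empty cells -> not full
Total rows cleared: 1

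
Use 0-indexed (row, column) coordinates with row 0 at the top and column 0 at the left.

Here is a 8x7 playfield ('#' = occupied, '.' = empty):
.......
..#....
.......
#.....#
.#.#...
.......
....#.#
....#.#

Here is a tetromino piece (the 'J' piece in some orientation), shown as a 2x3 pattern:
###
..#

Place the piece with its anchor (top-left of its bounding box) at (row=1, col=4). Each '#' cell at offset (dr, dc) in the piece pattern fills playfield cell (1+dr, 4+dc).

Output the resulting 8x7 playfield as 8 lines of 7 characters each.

Answer: .......
..#.###
......#
#.....#
.#.#...
.......
....#.#
....#.#

Derivation:
Fill (1+0,4+0) = (1,4)
Fill (1+0,4+1) = (1,5)
Fill (1+0,4+2) = (1,6)
Fill (1+1,4+2) = (2,6)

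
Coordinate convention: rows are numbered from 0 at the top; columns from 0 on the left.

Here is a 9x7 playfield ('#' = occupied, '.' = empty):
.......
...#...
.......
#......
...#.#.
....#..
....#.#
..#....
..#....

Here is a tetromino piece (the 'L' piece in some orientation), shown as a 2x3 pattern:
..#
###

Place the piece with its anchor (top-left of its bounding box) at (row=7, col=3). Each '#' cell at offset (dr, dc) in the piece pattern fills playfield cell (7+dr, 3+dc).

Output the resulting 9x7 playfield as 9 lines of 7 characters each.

Fill (7+0,3+2) = (7,5)
Fill (7+1,3+0) = (8,3)
Fill (7+1,3+1) = (8,4)
Fill (7+1,3+2) = (8,5)

Answer: .......
...#...
.......
#......
...#.#.
....#..
....#.#
..#..#.
..####.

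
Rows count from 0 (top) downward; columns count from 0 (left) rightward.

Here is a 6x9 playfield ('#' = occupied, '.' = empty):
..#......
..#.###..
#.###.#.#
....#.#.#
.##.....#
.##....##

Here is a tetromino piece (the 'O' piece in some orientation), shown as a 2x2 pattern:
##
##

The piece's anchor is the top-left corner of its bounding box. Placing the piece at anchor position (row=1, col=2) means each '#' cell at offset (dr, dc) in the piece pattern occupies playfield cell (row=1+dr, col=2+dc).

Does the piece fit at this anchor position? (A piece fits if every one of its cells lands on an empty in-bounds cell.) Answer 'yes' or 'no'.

Check each piece cell at anchor (1, 2):
  offset (0,0) -> (1,2): occupied ('#') -> FAIL
  offset (0,1) -> (1,3): empty -> OK
  offset (1,0) -> (2,2): occupied ('#') -> FAIL
  offset (1,1) -> (2,3): occupied ('#') -> FAIL
All cells valid: no

Answer: no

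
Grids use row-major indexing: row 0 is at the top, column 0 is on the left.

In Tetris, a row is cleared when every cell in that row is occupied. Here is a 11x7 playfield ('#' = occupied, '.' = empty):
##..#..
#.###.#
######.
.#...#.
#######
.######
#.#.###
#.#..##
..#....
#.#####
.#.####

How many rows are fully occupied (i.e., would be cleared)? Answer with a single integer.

Check each row:
  row 0: 4 empty cells -> not full
  row 1: 2 empty cells -> not full
  row 2: 1 empty cell -> not full
  row 3: 5 empty cells -> not full
  row 4: 0 empty cells -> FULL (clear)
  row 5: 1 empty cell -> not full
  row 6: 2 empty cells -> not full
  row 7: 3 empty cells -> not full
  row 8: 6 empty cells -> not full
  row 9: 1 empty cell -> not full
  row 10: 2 empty cells -> not full
Total rows cleared: 1

Answer: 1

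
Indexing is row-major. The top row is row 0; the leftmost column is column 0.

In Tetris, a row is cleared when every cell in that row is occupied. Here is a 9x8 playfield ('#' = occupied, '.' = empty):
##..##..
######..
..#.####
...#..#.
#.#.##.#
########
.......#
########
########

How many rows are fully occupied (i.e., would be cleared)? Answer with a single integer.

Check each row:
  row 0: 4 empty cells -> not full
  row 1: 2 empty cells -> not full
  row 2: 3 empty cells -> not full
  row 3: 6 empty cells -> not full
  row 4: 3 empty cells -> not full
  row 5: 0 empty cells -> FULL (clear)
  row 6: 7 empty cells -> not full
  row 7: 0 empty cells -> FULL (clear)
  row 8: 0 empty cells -> FULL (clear)
Total rows cleared: 3

Answer: 3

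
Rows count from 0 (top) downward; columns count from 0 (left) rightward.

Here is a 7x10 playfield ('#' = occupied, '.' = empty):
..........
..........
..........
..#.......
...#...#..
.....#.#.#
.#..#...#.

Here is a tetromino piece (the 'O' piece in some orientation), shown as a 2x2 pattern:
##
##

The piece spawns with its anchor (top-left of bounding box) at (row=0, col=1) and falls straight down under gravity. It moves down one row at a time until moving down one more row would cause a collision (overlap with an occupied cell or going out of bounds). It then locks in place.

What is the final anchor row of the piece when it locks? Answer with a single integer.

Answer: 1

Derivation:
Spawn at (row=0, col=1). Try each row:
  row 0: fits
  row 1: fits
  row 2: blocked -> lock at row 1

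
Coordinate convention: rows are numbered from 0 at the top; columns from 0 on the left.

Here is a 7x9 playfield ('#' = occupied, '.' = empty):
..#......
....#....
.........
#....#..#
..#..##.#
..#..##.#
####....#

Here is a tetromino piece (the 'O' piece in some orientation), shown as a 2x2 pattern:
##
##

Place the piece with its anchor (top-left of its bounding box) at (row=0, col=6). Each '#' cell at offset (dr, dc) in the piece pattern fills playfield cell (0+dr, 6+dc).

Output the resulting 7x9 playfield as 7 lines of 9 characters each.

Answer: ..#...##.
....#.##.
.........
#....#..#
..#..##.#
..#..##.#
####....#

Derivation:
Fill (0+0,6+0) = (0,6)
Fill (0+0,6+1) = (0,7)
Fill (0+1,6+0) = (1,6)
Fill (0+1,6+1) = (1,7)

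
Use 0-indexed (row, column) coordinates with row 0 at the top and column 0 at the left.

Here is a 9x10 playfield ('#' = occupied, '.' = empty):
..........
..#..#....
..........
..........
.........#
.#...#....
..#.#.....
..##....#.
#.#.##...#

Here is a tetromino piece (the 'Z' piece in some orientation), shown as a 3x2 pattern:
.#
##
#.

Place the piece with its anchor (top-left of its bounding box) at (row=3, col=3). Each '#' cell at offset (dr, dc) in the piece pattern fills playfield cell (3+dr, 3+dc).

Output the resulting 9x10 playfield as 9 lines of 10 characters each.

Fill (3+0,3+1) = (3,4)
Fill (3+1,3+0) = (4,3)
Fill (3+1,3+1) = (4,4)
Fill (3+2,3+0) = (5,3)

Answer: ..........
..#..#....
..........
....#.....
...##....#
.#.#.#....
..#.#.....
..##....#.
#.#.##...#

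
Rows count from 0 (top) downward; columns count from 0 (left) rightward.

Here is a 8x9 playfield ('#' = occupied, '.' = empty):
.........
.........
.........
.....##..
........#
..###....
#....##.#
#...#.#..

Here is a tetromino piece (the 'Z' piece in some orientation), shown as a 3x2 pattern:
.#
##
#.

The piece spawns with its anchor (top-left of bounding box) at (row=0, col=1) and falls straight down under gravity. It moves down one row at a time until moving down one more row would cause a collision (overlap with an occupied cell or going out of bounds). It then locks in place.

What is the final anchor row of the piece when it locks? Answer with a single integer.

Answer: 3

Derivation:
Spawn at (row=0, col=1). Try each row:
  row 0: fits
  row 1: fits
  row 2: fits
  row 3: fits
  row 4: blocked -> lock at row 3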